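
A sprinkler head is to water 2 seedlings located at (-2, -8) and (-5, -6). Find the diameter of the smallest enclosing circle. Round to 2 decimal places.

The smallest circle enclosing two points has them as diameter endpoints.
Centre = midpoint = (-3.5, -7); r² = |(-2, -8)−(-5, -6)|²/4 = 13/4 = 3.25.
Diameter = 2r = 2√(3.25) ≈ 3.61.

3.61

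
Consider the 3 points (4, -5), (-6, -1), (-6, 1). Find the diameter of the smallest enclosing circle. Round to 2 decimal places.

Call the three points A, B, C in the order given.
Side lengths²: AB² = 116, AC² = 136, BC² = 4.
Since AC² = 136 ≥ 116 + 4 = 120, the angle opposite AC is not acute, so the smallest enclosing circle has AC as diameter.
Centre = midpoint of AC = (-1, -2), r² = 136/4 = 34.
Diameter = 2r = 2√34 ≈ 11.66.

11.66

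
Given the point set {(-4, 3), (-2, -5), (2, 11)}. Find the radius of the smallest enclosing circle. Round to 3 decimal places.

Call the three points A, B, C in the order given.
Side lengths²: AB² = 68, AC² = 100, BC² = 272.
Since BC² = 272 ≥ 100 + 68 = 168, the angle opposite BC is not acute, so the smallest enclosing circle has BC as diameter.
Centre = midpoint of BC = (0, 3), r² = 272/4 = 68.
r = √68 ≈ 8.246.

8.246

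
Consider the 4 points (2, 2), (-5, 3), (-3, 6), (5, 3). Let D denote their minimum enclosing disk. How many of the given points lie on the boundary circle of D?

2

The farthest pair is (-5, 3)–(5, 3) with squared distance 100. The circle on this segment as diameter has centre (0, 3) and r² = 100/4 = 25.
Check (2, 2): distance² to centre = 5 ≤ 25, so it lies inside.
All remaining points lie in this disk, and no smaller disk contains both endpoints, so this is the minimum enclosing circle.
The points at distance exactly r from the centre are (-5, 3), (5, 3) — 2 points.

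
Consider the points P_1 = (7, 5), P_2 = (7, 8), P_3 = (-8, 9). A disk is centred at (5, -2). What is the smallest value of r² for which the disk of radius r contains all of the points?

290

The required radius is the distance from (5, -2) to the farthest point.
Squared distances: 53, 104, 290.
Maximum is 290, attained at P_3.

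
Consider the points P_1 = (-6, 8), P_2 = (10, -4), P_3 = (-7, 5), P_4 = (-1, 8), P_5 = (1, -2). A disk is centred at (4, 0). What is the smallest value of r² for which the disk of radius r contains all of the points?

The required radius is the distance from (4, 0) to the farthest point.
Squared distances: 164, 52, 146, 89, 13.
Maximum is 164, attained at P_1.

164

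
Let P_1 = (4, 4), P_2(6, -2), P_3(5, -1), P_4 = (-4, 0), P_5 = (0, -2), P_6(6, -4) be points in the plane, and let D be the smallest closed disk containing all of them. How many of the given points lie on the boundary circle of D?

The minimum enclosing circle is determined by three boundary points: P_1, P_4, P_6.
Their circumcentre is (13/9, -8/9) with r² = 2465/81.
The farthest remaining point P_2 is at distance² 1781/81 ≤ 2465/81.
The points at distance exactly r from the centre are P_1, P_4, P_6 — 3 points.

3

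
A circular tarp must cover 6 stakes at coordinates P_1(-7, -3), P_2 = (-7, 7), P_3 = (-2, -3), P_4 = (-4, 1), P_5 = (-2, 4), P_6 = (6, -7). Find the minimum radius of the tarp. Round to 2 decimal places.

The minimum enclosing circle of a finite set is fixed by two of the points (as a diameter) or three (as a circumcircle).
The farthest pair is P_2–P_6 with squared distance 365. The circle on this segment as diameter has centre (-0.5, 0) and r² = 365/4 = 91.25.
Check P_1: distance² to centre = 51.25 ≤ 91.25, so it lies inside.
All remaining points lie in this disk, and no smaller disk contains both endpoints, so this is the minimum enclosing circle.
r = √(91.25) ≈ 9.55.

9.55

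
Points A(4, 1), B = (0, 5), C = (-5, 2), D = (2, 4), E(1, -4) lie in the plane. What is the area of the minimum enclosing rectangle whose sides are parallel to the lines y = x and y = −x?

In coordinates u = x + y, v = x − y the rectangle is axis-aligned; the map (x,y)→(u,v) scales areas by 2.
u-values: 5, 5, -3, 6, -3; range = 6 − (-3) = 9.
v-values: 3, -5, -7, -2, 5; range = 5 − (-7) = 12.
Area = (9 × 12) / 2 = 54.

54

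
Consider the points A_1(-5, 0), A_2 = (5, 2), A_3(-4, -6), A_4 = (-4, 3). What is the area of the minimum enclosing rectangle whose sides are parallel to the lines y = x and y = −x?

85

In coordinates u = x + y, v = x − y the rectangle is axis-aligned; the map (x,y)→(u,v) scales areas by 2.
u-values: -5, 7, -10, -1; range = 7 − (-10) = 17.
v-values: -5, 3, 2, -7; range = 3 − (-7) = 10.
Area = (17 × 10) / 2 = 85.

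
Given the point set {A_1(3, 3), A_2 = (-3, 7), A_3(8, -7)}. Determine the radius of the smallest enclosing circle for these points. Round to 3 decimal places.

Side lengths²: A_1A_2² = 52, A_1A_3² = 125, A_2A_3² = 317.
Since A_2A_3² = 317 ≥ 125 + 52 = 177, the angle opposite A_2A_3 is not acute, so the smallest enclosing circle has A_2A_3 as diameter.
Centre = midpoint of A_2A_3 = (2.5, 0), r² = 317/4 = 79.25.
r = √(79.25) ≈ 8.902.

8.902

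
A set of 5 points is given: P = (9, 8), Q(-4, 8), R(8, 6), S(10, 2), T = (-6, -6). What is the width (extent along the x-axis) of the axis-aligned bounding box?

max x = 10, min x = -6, so width = 16.

16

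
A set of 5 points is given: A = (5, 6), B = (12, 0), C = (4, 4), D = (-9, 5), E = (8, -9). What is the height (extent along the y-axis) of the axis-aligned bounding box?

15

max y = 6, min y = -9, so height = 15.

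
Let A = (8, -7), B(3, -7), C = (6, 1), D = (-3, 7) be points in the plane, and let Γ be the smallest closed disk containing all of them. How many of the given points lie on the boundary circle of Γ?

2

By Welzl's lemma the MEC is supported by two points (diametrically opposite) or three points (on a circumcircle).
The farthest pair is A–D with squared distance 317. The circle on this segment as diameter has centre (2.5, 0) and r² = 317/4 = 79.25.
Check B: distance² to centre = 49.25 ≤ 79.25, so it lies inside.
All remaining points lie in this disk, and no smaller disk contains both endpoints, so this is the minimum enclosing circle.
The points at distance exactly r from the centre are A, D — 2 points.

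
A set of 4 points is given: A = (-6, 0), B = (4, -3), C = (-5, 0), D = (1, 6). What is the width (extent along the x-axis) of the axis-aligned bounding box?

max x = 4, min x = -6, so width = 10.

10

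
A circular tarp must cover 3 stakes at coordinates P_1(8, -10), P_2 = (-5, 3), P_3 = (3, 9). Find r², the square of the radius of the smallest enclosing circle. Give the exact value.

Side lengths²: P_1P_2² = 338, P_1P_3² = 386, P_2P_3² = 100.
Since P_1P_3² = 386 < 338 + 100 = 438, the triangle is acute, so the smallest enclosing circle is the circumcircle.
Circumcentre = (29/7, -6/7), r² = 4825/49.

4825/49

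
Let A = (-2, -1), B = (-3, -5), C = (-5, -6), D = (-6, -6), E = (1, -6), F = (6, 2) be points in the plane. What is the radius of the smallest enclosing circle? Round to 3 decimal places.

The farthest pair is D–F with squared distance 208. The circle on this segment as diameter has centre (0, -2) and r² = 208/4 = 52.
Check A: distance² to centre = 5 ≤ 52, so it lies inside.
All remaining points lie in this disk, and no smaller disk contains both endpoints, so this is the minimum enclosing circle.
r = √52 ≈ 7.211.

7.211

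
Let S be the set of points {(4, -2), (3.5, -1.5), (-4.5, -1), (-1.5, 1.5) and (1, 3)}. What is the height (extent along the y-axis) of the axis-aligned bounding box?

5

max y = 3, min y = -2, so height = 5.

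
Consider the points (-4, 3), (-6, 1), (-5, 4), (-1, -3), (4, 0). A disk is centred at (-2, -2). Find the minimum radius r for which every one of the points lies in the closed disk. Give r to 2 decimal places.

The required radius is the distance from (-2, -2) to the farthest point.
Squared distances: 29, 25, 45, 2, 40.
Maximum is 45, attained at (-5, 4).
r = √45 ≈ 6.71.

6.71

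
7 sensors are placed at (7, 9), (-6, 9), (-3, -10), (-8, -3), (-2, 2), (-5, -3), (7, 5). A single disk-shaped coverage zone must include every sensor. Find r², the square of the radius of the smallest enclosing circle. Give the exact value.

85285/722

The minimum enclosing circle of a finite set is fixed by two of the points (as a diameter) or three (as a circumcircle).
The minimum enclosing circle is determined by three boundary points: (7, 9), (-6, 9), (-3, -10).
Their circumcentre is (0.5, 11/38) with r² = 85285/722.
The farthest remaining point (-8, -3) is at distance² 59977/722 ≤ 85285/722.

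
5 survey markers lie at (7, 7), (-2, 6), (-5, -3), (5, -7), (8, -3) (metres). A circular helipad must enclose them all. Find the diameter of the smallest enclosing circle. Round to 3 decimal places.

A smallest enclosing disk is always determined by at most three of the input points on its boundary.
The minimum enclosing circle is determined by three boundary points: (7, 7), (-5, -3), (5, -7).
Their circumcentre is (82/37, 20/37) with r² = 88450/1369.
The farthest remaining point (-2, 6) is at distance² 65140/1369 ≤ 88450/1369.
Diameter = 2r = 2√(88450/1369) ≈ 16.076.

16.076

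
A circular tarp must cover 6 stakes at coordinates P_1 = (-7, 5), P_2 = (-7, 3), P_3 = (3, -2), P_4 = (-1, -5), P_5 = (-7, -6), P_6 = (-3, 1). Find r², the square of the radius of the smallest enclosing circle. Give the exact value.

43.21

A smallest enclosing disk is always determined by at most three of the input points on its boundary.
The minimum enclosing circle is determined by three boundary points: P_1, P_3, P_5.
Their circumcentre is (-3.4, -0.5) with r² = 43.21.
The farthest remaining point P_4 is at distance² 26.01 ≤ 43.21.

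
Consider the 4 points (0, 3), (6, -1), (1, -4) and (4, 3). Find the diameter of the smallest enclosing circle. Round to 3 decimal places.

The minimum enclosing circle is determined by three boundary points: (0, 3), (6, -1), (1, -4).
Their circumcentre is (41/19, -5/19) with r² = 5525/361.
The farthest remaining point (4, 3) is at distance² 5069/361 ≤ 5525/361.
Diameter = 2r = 2√(5525/361) ≈ 7.824.

7.824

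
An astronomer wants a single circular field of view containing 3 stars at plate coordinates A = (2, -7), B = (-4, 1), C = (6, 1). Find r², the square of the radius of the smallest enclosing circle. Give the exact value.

31.25

Side lengths²: AB² = 100, AC² = 80, BC² = 100.
Since BC² = 100 < 100 + 80 = 180, the triangle is acute, so the smallest enclosing circle is the circumcircle.
Circumcentre = (1, -1.5), r² = 31.25.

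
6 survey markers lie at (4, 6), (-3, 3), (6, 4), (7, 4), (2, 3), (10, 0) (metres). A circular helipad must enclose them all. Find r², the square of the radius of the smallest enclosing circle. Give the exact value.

A smallest enclosing disk is always determined by at most three of the input points on its boundary.
The farthest pair is (-3, 3)–(10, 0) with squared distance 178. The circle on this segment as diameter has centre (3.5, 1.5) and r² = 178/4 = 44.5.
Check (4, 6): distance² to centre = 20.5 ≤ 44.5, so it lies inside.
All remaining points lie in this disk, and no smaller disk contains both endpoints, so this is the minimum enclosing circle.

44.5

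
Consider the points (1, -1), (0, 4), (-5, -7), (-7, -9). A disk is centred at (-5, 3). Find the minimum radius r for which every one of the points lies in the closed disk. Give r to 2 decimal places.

12.17

The required radius is the distance from (-5, 3) to the farthest point.
Squared distances: 52, 26, 100, 148.
Maximum is 148, attained at (-7, -9).
r = √148 ≈ 12.17.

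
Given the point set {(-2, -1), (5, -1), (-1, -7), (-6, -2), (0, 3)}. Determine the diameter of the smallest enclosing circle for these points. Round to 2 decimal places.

A smallest enclosing disk is always determined by at most three of the input points on its boundary.
The farthest pair is (5, -1)–(-6, -2) with squared distance 122. The circle on this segment as diameter has centre (-0.5, -1.5) and r² = 122/4 = 30.5.
Check (-2, -1): distance² to centre = 2.5 ≤ 30.5, so it lies inside.
All remaining points lie in this disk, and no smaller disk contains both endpoints, so this is the minimum enclosing circle.
Diameter = 2r = 2√(30.5) ≈ 11.05.

11.05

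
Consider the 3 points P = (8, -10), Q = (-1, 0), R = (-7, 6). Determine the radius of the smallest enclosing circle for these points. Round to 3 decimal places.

Side lengths²: PQ² = 181, PR² = 481, QR² = 72.
Since PR² = 481 ≥ 181 + 72 = 253, the angle opposite PR is not acute, so the smallest enclosing circle has PR as diameter.
Centre = midpoint of PR = (0.5, -2), r² = 481/4 = 120.25.
r = √(120.25) ≈ 10.966.

10.966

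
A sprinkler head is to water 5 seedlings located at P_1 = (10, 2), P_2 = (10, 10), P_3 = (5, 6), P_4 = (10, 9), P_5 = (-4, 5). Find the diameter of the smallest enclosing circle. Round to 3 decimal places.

15.204

The minimum enclosing circle is determined by three boundary points: P_1, P_2, P_5.
Their circumcentre is (99/28, 6) with r² = 45305/784.
The farthest remaining point P_4 is at distance² 39817/784 ≤ 45305/784.
Diameter = 2r = 2√(45305/784) ≈ 15.204.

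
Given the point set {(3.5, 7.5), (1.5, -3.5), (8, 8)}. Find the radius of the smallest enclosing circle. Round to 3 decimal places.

6.605

Call the three points A, B, C in the order given.
Side lengths²: AB² = 125, AC² = 20.5, BC² = 174.5.
Since BC² = 174.5 ≥ 125 + 20.5 = 145.5, the angle opposite BC is not acute, so the smallest enclosing circle has BC as diameter.
Centre = midpoint of BC = (4.75, 2.25), r² = 174.5/4 = 43.625.
r = √(43.625) ≈ 6.605.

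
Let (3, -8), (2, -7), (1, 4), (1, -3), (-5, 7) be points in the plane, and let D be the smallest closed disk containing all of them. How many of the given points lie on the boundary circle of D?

By Welzl's lemma the MEC is supported by two points (diametrically opposite) or three points (on a circumcircle).
The farthest pair is (3, -8)–(-5, 7) with squared distance 289. The circle on this segment as diameter has centre (-1, -0.5) and r² = 289/4 = 72.25.
Check (2, -7): distance² to centre = 51.25 ≤ 72.25, so it lies inside.
All remaining points lie in this disk, and no smaller disk contains both endpoints, so this is the minimum enclosing circle.
The points at distance exactly r from the centre are (3, -8), (-5, 7) — 2 points.

2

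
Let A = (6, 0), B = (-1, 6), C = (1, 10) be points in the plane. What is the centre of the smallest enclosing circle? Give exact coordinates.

(3.5, 5)

Side lengths²: AB² = 85, AC² = 125, BC² = 20.
Since AC² = 125 ≥ 85 + 20 = 105, the angle opposite AC is not acute, so the smallest enclosing circle has AC as diameter.
Centre = midpoint of AC = (3.5, 5), r² = 125/4 = 31.25.
Centre = (3.5, 5).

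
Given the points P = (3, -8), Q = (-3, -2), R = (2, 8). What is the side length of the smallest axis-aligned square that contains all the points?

16

The bounding box has width 6 and height 16.
An axis-aligned square enclosing the set must have side ≥ max(width, height).
So the minimum side is max(6, 16) = 16.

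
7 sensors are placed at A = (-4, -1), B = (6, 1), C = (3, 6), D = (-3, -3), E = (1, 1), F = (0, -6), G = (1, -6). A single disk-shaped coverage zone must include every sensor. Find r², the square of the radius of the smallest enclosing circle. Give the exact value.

38.25

A smallest enclosing disk is always determined by at most three of the input points on its boundary.
The farthest pair is C–F with squared distance 153. The circle on this segment as diameter has centre (1.5, 0) and r² = 153/4 = 38.25.
Check A: distance² to centre = 31.25 ≤ 38.25, so it lies inside.
All remaining points lie in this disk, and no smaller disk contains both endpoints, so this is the minimum enclosing circle.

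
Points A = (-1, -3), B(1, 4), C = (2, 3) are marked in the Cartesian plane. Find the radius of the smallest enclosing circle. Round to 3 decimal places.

Side lengths²: AB² = 53, AC² = 45, BC² = 2.
Since AB² = 53 ≥ 45 + 2 = 47, the angle opposite AB is not acute, so the smallest enclosing circle has AB as diameter.
Centre = midpoint of AB = (0, 0.5), r² = 53/4 = 13.25.
r = √(13.25) ≈ 3.640.

3.640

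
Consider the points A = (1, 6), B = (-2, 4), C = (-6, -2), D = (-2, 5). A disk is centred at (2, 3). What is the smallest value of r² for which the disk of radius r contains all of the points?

89

The required radius is the distance from (2, 3) to the farthest point.
Squared distances: 10, 17, 89, 20.
Maximum is 89, attained at C.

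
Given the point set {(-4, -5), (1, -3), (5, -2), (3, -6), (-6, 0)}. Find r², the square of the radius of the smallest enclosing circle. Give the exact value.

The minimum enclosing circle of a finite set is fixed by two of the points (as a diameter) or three (as a circumcircle).
The minimum enclosing circle is determined by three boundary points: (5, -2), (3, -6), (-6, 0).
Their circumcentre is (-0.625, -1.6875) with r² = 31.73828125.
The farthest remaining point (-4, -5) is at distance² 22.36328125 ≤ 31.73828125.

31.73828125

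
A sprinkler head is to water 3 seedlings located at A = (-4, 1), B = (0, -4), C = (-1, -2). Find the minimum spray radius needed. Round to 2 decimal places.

Side lengths²: AB² = 41, AC² = 18, BC² = 5.
Since AB² = 41 ≥ 18 + 5 = 23, the angle opposite AB is not acute, so the smallest enclosing circle has AB as diameter.
Centre = midpoint of AB = (-2, -1.5), r² = 41/4 = 10.25.
r = √(10.25) ≈ 3.20.

3.20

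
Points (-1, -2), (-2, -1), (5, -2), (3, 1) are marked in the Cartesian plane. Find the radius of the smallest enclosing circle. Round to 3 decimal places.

3.536

A smallest enclosing disk is always determined by at most three of the input points on its boundary.
The farthest pair is (-2, -1)–(5, -2) with squared distance 50. The circle on this segment as diameter has centre (1.5, -1.5) and r² = 50/4 = 12.5.
Check (-1, -2): distance² to centre = 6.5 ≤ 12.5, so it lies inside.
All remaining points lie in this disk, and no smaller disk contains both endpoints, so this is the minimum enclosing circle.
r = √(12.5) ≈ 3.536.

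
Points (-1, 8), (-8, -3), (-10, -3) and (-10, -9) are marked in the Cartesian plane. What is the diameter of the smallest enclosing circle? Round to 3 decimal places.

19.235

The minimum enclosing circle of a finite set is fixed by two of the points (as a diameter) or three (as a circumcircle).
The farthest pair is (-1, 8)–(-10, -9) with squared distance 370. The circle on this segment as diameter has centre (-5.5, -0.5) and r² = 370/4 = 92.5.
Check (-8, -3): distance² to centre = 12.5 ≤ 92.5, so it lies inside.
All remaining points lie in this disk, and no smaller disk contains both endpoints, so this is the minimum enclosing circle.
Diameter = 2r = 2√(92.5) ≈ 19.235.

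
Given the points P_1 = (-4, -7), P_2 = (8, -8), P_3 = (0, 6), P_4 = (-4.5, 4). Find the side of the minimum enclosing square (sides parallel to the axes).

14

The bounding box has width 12.5 and height 14.
An axis-aligned square enclosing the set must have side ≥ max(width, height).
So the minimum side is max(12.5, 14) = 14.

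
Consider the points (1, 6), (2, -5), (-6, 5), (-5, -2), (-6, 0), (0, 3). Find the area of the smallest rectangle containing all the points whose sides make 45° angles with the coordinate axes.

126

In coordinates u = x + y, v = x − y the rectangle is axis-aligned; the map (x,y)→(u,v) scales areas by 2.
u-values: 7, -3, -1, -7, -6, 3; range = 7 − (-7) = 14.
v-values: -5, 7, -11, -3, -6, -3; range = 7 − (-11) = 18.
Area = (14 × 18) / 2 = 126.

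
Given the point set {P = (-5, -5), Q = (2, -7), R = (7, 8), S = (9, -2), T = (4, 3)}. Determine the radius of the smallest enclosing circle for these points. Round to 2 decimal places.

The farthest pair is P–R with squared distance 313. The circle on this segment as diameter has centre (1, 1.5) and r² = 313/4 = 78.25.
Check Q: distance² to centre = 73.25 ≤ 78.25, so it lies inside.
All remaining points lie in this disk, and no smaller disk contains both endpoints, so this is the minimum enclosing circle.
r = √(78.25) ≈ 8.85.

8.85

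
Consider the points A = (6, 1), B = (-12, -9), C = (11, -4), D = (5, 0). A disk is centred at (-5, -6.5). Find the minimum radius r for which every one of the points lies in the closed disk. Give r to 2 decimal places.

16.19

The required radius is the distance from (-5, -6.5) to the farthest point.
Squared distances: 177.25, 55.25, 262.25, 142.25.
Maximum is 262.25, attained at C.
r = √(262.25) ≈ 16.19.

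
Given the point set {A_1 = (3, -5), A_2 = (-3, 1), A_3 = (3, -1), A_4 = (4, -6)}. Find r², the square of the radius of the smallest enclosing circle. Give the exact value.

By Welzl's lemma the MEC is supported by two points (diametrically opposite) or three points (on a circumcircle).
The farthest pair is A_2–A_4 with squared distance 98. The circle on this segment as diameter has centre (0.5, -2.5) and r² = 98/4 = 24.5.
Check A_1: distance² to centre = 12.5 ≤ 24.5, so it lies inside.
All remaining points lie in this disk, and no smaller disk contains both endpoints, so this is the minimum enclosing circle.

24.5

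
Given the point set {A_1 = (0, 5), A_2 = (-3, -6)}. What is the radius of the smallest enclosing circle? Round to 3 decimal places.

The smallest circle enclosing two points has them as diameter endpoints.
Centre = midpoint = (-1.5, -0.5); r² = |A_1A_2|²/4 = 130/4 = 32.5.
r = √(32.5) ≈ 5.701.

5.701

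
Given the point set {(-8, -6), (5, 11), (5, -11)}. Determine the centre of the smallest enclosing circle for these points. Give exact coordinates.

(23/13, 0)

Call the three points A, B, C in the order given.
Side lengths²: AB² = 458, AC² = 194, BC² = 484.
Since BC² = 484 < 458 + 194 = 652, the triangle is acute, so the smallest enclosing circle is the circumcircle.
Circumcentre = (23/13, 0), r² = 22213/169.
Centre = (23/13, 0).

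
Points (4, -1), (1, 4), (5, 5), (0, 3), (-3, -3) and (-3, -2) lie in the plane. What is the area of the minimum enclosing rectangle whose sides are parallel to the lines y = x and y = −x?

64

In coordinates u = x + y, v = x − y the rectangle is axis-aligned; the map (x,y)→(u,v) scales areas by 2.
u-values: 3, 5, 10, 3, -6, -5; range = 10 − (-6) = 16.
v-values: 5, -3, 0, -3, 0, -1; range = 5 − (-3) = 8.
Area = (16 × 8) / 2 = 64.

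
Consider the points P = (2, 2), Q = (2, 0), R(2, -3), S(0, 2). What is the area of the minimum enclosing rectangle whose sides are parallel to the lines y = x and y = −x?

17.5

In coordinates u = x + y, v = x − y the rectangle is axis-aligned; the map (x,y)→(u,v) scales areas by 2.
u-values: 4, 2, -1, 2; range = 4 − (-1) = 5.
v-values: 0, 2, 5, -2; range = 5 − (-2) = 7.
Area = (5 × 7) / 2 = 17.5.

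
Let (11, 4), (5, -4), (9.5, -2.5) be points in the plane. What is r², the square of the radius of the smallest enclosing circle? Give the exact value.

25

Call the three points A, B, C in the order given.
Side lengths²: AB² = 100, AC² = 44.5, BC² = 22.5.
Since AB² = 100 ≥ 44.5 + 22.5 = 67, the angle opposite AB is not acute, so the smallest enclosing circle has AB as diameter.
Centre = midpoint of AB = (8, 0), r² = 100/4 = 25.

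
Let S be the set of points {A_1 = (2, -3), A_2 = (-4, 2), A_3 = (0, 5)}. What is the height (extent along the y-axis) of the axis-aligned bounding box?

8

max y = 5, min y = -3, so height = 8.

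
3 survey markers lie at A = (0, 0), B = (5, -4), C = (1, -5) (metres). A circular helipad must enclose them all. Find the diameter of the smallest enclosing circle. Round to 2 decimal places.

Side lengths²: AB² = 41, AC² = 26, BC² = 17.
Since AB² = 41 < 26 + 17 = 43, the triangle is acute, so the smallest enclosing circle is the circumcircle.
Circumcentre = (101/42, -89/42), r² = 9061/882.
Diameter = 2r = 2√(9061/882) ≈ 6.41.

6.41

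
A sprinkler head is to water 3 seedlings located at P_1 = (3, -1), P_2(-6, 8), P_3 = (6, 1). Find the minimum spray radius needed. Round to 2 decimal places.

Side lengths²: P_1P_2² = 162, P_1P_3² = 13, P_2P_3² = 193.
Since P_2P_3² = 193 ≥ 162 + 13 = 175, the angle opposite P_2P_3 is not acute, so the smallest enclosing circle has P_2P_3 as diameter.
Centre = midpoint of P_2P_3 = (0, 4.5), r² = 193/4 = 48.25.
r = √(48.25) ≈ 6.95.

6.95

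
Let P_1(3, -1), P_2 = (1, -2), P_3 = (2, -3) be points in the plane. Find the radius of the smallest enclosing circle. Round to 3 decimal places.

Side lengths²: P_1P_2² = 5, P_1P_3² = 5, P_2P_3² = 2.
Since P_1P_3² = 5 < 5 + 2 = 7, the triangle is acute, so the smallest enclosing circle is the circumcircle.
Circumcentre = (13/6, -11/6), r² = 25/18.
r = √(25/18) ≈ 1.179.

1.179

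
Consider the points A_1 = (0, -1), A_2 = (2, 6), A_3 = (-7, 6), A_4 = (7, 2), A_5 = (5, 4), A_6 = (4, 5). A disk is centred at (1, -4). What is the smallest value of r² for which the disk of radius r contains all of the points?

164

The required radius is the distance from (1, -4) to the farthest point.
Squared distances: 10, 101, 164, 72, 80, 90.
Maximum is 164, attained at A_3.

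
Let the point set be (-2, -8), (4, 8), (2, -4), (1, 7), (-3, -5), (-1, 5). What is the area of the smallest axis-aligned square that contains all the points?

256

The bounding box has width 7 and height 16.
An axis-aligned square enclosing the set must have side ≥ max(width, height).
So the minimum side is max(7, 16) = 16.
Area = 16² = 256.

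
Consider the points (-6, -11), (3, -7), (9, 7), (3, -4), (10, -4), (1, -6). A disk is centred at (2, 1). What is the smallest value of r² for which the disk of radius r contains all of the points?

The required radius is the distance from (2, 1) to the farthest point.
Squared distances: 208, 65, 85, 26, 89, 50.
Maximum is 208, attained at (-6, -11).

208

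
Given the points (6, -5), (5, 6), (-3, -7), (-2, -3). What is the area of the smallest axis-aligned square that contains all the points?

169

The bounding box has width 9 and height 13.
An axis-aligned square enclosing the set must have side ≥ max(width, height).
So the minimum side is max(9, 13) = 13.
Area = 13² = 169.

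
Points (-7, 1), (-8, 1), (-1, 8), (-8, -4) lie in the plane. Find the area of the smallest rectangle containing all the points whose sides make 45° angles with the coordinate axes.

In coordinates u = x + y, v = x − y the rectangle is axis-aligned; the map (x,y)→(u,v) scales areas by 2.
u-values: -6, -7, 7, -12; range = 7 − (-12) = 19.
v-values: -8, -9, -9, -4; range = -4 − (-9) = 5.
Area = (19 × 5) / 2 = 47.5.

47.5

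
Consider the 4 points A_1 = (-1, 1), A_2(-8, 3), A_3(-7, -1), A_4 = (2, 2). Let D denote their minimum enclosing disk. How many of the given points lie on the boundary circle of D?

A smallest enclosing disk is always determined by at most three of the input points on its boundary.
The minimum enclosing circle is determined by three boundary points: A_2, A_3, A_4.
Their circumcentre is (-79/26, 55/26) with r² = 8585/338.
The farthest remaining point A_1 is at distance² 1825/338 ≤ 8585/338.
The points at distance exactly r from the centre are A_2, A_3, A_4 — 3 points.

3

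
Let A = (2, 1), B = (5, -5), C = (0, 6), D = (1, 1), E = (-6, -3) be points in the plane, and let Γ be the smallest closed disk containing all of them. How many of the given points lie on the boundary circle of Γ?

A smallest enclosing disk is always determined by at most three of the input points on its boundary.
The minimum enclosing circle is determined by three boundary points: B, C, E.
Their circumcentre is (9/74, -43/74) with r² = 118625/2738.
The farthest remaining point A is at distance² 16505/2738 ≤ 118625/2738.
The points at distance exactly r from the centre are B, C, E — 3 points.

3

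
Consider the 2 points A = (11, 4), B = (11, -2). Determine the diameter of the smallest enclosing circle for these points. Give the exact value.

The smallest circle enclosing two points has them as diameter endpoints.
Centre = midpoint = (11, 1); r² = |AB|²/4 = 36/4 = 9.
Diameter = 2r = 2√9 = 6.

6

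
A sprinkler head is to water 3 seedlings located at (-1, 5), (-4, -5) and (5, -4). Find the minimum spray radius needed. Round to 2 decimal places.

5.88

Call the three points A, B, C in the order given.
Side lengths²: AB² = 109, AC² = 117, BC² = 82.
Since AC² = 117 < 109 + 82 = 191, the triangle is acute, so the smallest enclosing circle is the circumcircle.
Circumcentre = (5/58, -45/58), r² = 58097/1682.
r = √(58097/1682) ≈ 5.88.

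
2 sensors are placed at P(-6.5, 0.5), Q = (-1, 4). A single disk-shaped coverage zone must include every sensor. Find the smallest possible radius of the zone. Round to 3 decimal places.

3.260

The smallest circle enclosing two points has them as diameter endpoints.
Centre = midpoint = (-3.75, 2.25); r² = |PQ|²/4 = 42.5/4 = 10.625.
r = √(10.625) ≈ 3.260.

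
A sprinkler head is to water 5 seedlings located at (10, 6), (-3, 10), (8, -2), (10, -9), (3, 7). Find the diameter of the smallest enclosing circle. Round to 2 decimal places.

A smallest enclosing disk is always determined by at most three of the input points on its boundary.
The farthest pair is (-3, 10)–(10, -9) with squared distance 530. The circle on this segment as diameter has centre (3.5, 0.5) and r² = 530/4 = 132.5.
Check (10, 6): distance² to centre = 72.5 ≤ 132.5, so it lies inside.
All remaining points lie in this disk, and no smaller disk contains both endpoints, so this is the minimum enclosing circle.
Diameter = 2r = 2√(132.5) ≈ 23.02.

23.02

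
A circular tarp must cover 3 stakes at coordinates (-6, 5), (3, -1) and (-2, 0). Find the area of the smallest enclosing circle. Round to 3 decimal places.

91.892

Call the three points A, B, C in the order given.
Side lengths²: AB² = 117, AC² = 41, BC² = 26.
Since AB² = 117 ≥ 41 + 26 = 67, the angle opposite AB is not acute, so the smallest enclosing circle has AB as diameter.
Centre = midpoint of AB = (-1.5, 2), r² = 117/4 = 29.25.
Area = π·r² = π·29.25 ≈ 91.892.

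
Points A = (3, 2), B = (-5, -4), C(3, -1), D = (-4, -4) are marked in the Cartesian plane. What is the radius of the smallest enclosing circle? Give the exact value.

The farthest pair is A–B with squared distance 100. The circle on this segment as diameter has centre (-1, -1) and r² = 100/4 = 25.
Check C: distance² to centre = 16 ≤ 25, so it lies inside.
All remaining points lie in this disk, and no smaller disk contains both endpoints, so this is the minimum enclosing circle.
r = √25 = 5.

5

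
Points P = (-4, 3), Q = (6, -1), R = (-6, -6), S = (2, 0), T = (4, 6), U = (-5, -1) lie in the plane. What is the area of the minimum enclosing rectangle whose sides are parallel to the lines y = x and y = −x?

In coordinates u = x + y, v = x − y the rectangle is axis-aligned; the map (x,y)→(u,v) scales areas by 2.
u-values: -1, 5, -12, 2, 10, -6; range = 10 − (-12) = 22.
v-values: -7, 7, 0, 2, -2, -4; range = 7 − (-7) = 14.
Area = (22 × 14) / 2 = 154.

154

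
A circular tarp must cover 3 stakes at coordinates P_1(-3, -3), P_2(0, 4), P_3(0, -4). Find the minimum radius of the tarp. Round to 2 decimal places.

Side lengths²: P_1P_2² = 58, P_1P_3² = 10, P_2P_3² = 64.
Since P_2P_3² = 64 < 58 + 10 = 68, the triangle is acute, so the smallest enclosing circle is the circumcircle.
Circumcentre = (-1/3, 0), r² = 145/9.
r = √(145/9) ≈ 4.01.

4.01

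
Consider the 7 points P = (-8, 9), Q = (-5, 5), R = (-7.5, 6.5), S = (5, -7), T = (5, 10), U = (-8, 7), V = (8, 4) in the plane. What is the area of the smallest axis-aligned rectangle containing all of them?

272

x ranges over [-8, 8], width 16.
y ranges over [-7, 10], height 17.
Area = 16 × 17 = 272.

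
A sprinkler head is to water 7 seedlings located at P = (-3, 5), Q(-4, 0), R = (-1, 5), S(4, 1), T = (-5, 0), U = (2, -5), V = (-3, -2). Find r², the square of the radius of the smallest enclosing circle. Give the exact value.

The minimum enclosing circle of a finite set is fixed by two of the points (as a diameter) or three (as a circumcircle).
The farthest pair is P–U with squared distance 125. The circle on this segment as diameter has centre (-0.5, 0) and r² = 125/4 = 31.25.
Check Q: distance² to centre = 12.25 ≤ 31.25, so it lies inside.
All remaining points lie in this disk, and no smaller disk contains both endpoints, so this is the minimum enclosing circle.

31.25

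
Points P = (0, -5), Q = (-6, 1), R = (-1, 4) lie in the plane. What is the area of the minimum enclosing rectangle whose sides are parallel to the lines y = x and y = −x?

In coordinates u = x + y, v = x − y the rectangle is axis-aligned; the map (x,y)→(u,v) scales areas by 2.
u-values: -5, -5, 3; range = 3 − (-5) = 8.
v-values: 5, -7, -5; range = 5 − (-7) = 12.
Area = (8 × 12) / 2 = 48.

48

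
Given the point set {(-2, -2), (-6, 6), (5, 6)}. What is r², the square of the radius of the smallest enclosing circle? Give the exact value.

35.3125

Call the three points A, B, C in the order given.
Side lengths²: AB² = 80, AC² = 113, BC² = 121.
Since BC² = 121 < 113 + 80 = 193, the triangle is acute, so the smallest enclosing circle is the circumcircle.
Circumcentre = (-0.5, 3.75), r² = 35.3125.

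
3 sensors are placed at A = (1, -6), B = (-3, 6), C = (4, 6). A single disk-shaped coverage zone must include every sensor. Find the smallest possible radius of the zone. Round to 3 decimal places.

6.519

Side lengths²: AB² = 160, AC² = 153, BC² = 49.
Since AB² = 160 < 153 + 49 = 202, the triangle is acute, so the smallest enclosing circle is the circumcircle.
Circumcentre = (0.5, 0.5), r² = 42.5.
r = √(42.5) ≈ 6.519.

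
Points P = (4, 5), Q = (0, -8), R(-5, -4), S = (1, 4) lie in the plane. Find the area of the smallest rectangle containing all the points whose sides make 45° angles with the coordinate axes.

99

In coordinates u = x + y, v = x − y the rectangle is axis-aligned; the map (x,y)→(u,v) scales areas by 2.
u-values: 9, -8, -9, 5; range = 9 − (-9) = 18.
v-values: -1, 8, -1, -3; range = 8 − (-3) = 11.
Area = (18 × 11) / 2 = 99.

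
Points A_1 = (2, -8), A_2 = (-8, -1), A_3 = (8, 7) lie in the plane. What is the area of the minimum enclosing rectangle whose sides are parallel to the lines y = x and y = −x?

In coordinates u = x + y, v = x − y the rectangle is axis-aligned; the map (x,y)→(u,v) scales areas by 2.
u-values: -6, -9, 15; range = 15 − (-9) = 24.
v-values: 10, -7, 1; range = 10 − (-7) = 17.
Area = (24 × 17) / 2 = 204.

204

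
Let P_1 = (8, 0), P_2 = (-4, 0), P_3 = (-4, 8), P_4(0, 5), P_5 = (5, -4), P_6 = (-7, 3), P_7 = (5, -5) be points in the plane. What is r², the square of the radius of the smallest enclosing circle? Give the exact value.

62.5

The farthest pair is P_3–P_7 with squared distance 250. The circle on this segment as diameter has centre (0.5, 1.5) and r² = 250/4 = 62.5.
Check P_1: distance² to centre = 58.5 ≤ 62.5, so it lies inside.
All remaining points lie in this disk, and no smaller disk contains both endpoints, so this is the minimum enclosing circle.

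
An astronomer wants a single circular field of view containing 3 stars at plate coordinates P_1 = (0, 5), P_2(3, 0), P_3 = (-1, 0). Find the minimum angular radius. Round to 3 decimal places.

2.973

Side lengths²: P_1P_2² = 34, P_1P_3² = 26, P_2P_3² = 16.
Since P_1P_2² = 34 < 26 + 16 = 42, the triangle is acute, so the smallest enclosing circle is the circumcircle.
Circumcentre = (1, 2.2), r² = 8.84.
r = √(8.84) ≈ 2.973.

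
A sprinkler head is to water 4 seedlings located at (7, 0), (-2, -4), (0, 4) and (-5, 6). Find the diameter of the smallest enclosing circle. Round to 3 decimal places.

13.525

A smallest enclosing disk is always determined by at most three of the input points on its boundary.
The minimum enclosing circle is determined by three boundary points: (7, 0), (-2, -4), (-5, 6).
Their circumcentre is (21/34, 38/17) with r² = 52865/1156.
The farthest remaining point (0, 4) is at distance² 4041/1156 ≤ 52865/1156.
Diameter = 2r = 2√(52865/1156) ≈ 13.525.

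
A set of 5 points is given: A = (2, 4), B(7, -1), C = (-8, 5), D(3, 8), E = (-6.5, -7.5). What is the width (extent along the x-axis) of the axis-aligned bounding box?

max x = 7, min x = -8, so width = 15.

15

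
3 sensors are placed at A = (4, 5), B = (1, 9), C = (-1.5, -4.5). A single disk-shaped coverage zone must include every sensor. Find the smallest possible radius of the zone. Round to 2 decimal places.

6.86

Side lengths²: AB² = 25, AC² = 120.5, BC² = 188.5.
Since BC² = 188.5 ≥ 120.5 + 25 = 145.5, the angle opposite BC is not acute, so the smallest enclosing circle has BC as diameter.
Centre = midpoint of BC = (-0.25, 2.25), r² = 188.5/4 = 47.125.
r = √(47.125) ≈ 6.86.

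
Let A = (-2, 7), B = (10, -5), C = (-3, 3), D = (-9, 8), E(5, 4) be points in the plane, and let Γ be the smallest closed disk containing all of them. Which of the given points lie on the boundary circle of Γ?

B, D

A smallest enclosing disk is always determined by at most three of the input points on its boundary.
The farthest pair is B–D with squared distance 530. The circle on this segment as diameter has centre (0.5, 1.5) and r² = 530/4 = 132.5.
Check A: distance² to centre = 36.5 ≤ 132.5, so it lies inside.
All remaining points lie in this disk, and no smaller disk contains both endpoints, so this is the minimum enclosing circle.
The points at distance exactly r from the centre are B, D — 2 points.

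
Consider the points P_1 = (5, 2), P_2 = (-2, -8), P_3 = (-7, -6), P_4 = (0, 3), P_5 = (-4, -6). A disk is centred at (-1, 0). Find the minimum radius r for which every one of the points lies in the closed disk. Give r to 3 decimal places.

8.485

The required radius is the distance from (-1, 0) to the farthest point.
Squared distances: 40, 65, 72, 10, 45.
Maximum is 72, attained at P_3.
r = √72 ≈ 8.485.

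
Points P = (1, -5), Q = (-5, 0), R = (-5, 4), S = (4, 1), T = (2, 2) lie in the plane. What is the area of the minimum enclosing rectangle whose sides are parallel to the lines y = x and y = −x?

75

In coordinates u = x + y, v = x − y the rectangle is axis-aligned; the map (x,y)→(u,v) scales areas by 2.
u-values: -4, -5, -1, 5, 4; range = 5 − (-5) = 10.
v-values: 6, -5, -9, 3, 0; range = 6 − (-9) = 15.
Area = (10 × 15) / 2 = 75.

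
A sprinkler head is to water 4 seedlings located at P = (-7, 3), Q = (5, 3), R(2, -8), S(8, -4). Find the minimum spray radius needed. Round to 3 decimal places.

The minimum enclosing circle of a finite set is fixed by two of the points (as a diameter) or three (as a circumcircle).
The farthest pair is P–S with squared distance 274. The circle on this segment as diameter has centre (0.5, -0.5) and r² = 274/4 = 68.5.
Check Q: distance² to centre = 32.5 ≤ 68.5, so it lies inside.
All remaining points lie in this disk, and no smaller disk contains both endpoints, so this is the minimum enclosing circle.
r = √(68.5) ≈ 8.276.

8.276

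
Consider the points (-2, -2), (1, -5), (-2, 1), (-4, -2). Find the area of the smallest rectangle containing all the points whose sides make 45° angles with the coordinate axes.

22.5

In coordinates u = x + y, v = x − y the rectangle is axis-aligned; the map (x,y)→(u,v) scales areas by 2.
u-values: -4, -4, -1, -6; range = -1 − (-6) = 5.
v-values: 0, 6, -3, -2; range = 6 − (-3) = 9.
Area = (5 × 9) / 2 = 22.5.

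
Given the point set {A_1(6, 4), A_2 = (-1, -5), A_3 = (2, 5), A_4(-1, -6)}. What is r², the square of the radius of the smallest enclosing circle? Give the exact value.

37.25

A smallest enclosing disk is always determined by at most three of the input points on its boundary.
The farthest pair is A_1–A_4 with squared distance 149. The circle on this segment as diameter has centre (2.5, -1) and r² = 149/4 = 37.25.
Check A_2: distance² to centre = 28.25 ≤ 37.25, so it lies inside.
All remaining points lie in this disk, and no smaller disk contains both endpoints, so this is the minimum enclosing circle.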